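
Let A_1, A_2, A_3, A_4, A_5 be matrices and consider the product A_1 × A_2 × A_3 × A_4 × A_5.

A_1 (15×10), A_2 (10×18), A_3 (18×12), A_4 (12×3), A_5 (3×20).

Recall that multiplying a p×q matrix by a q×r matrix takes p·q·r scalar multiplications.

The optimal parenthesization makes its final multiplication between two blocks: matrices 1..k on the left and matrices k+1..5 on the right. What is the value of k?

4

Adjacent pairs: A_1A_2 = 15·10·18 = 2700; A_2A_3 = 10·18·12 = 2160; A_3A_4 = 18·12·3 = 648; A_4A_5 = 12·3·20 = 720.
Length 3: A_1..A_3: k=1: 0+2160+15·10·12=3960; k=2: 2700+0+15·18·12=5940 → min 3960 | A_2..A_4: k=2: 0+648+10·18·3=1188; k=3: 2160+0+10·12·3=2520 → min 1188 | A_3..A_5: k=3: 0+720+18·12·20=5040; k=4: 648+0+18·3·20=1728 → min 1728.
Length 4: A_1..A_4: k=1: 0+1188+15·10·3=1638; k=2: 2700+648+15·18·3=4158; k=3: 3960+0+15·12·3=4500 → min 1638 | A_2..A_5: k=2: 0+1728+10·18·20=5328; k=3: 2160+720+10·12·20=5280; k=4: 1188+0+10·3·20=1788 → min 1788.
Top-level splits: k=1: (A_1..A_1)·(A_2..A_5) → 0+1788+15·10·20 = 4788; k=2: (A_1..A_2)·(A_3..A_5) → 2700+1728+15·18·20 = 9828; k=3: (A_1..A_3)·(A_4..A_5) → 3960+720+15·12·20 = 8280; k=4: (A_1..A_4)·(A_5..A_5) → 1638+0+15·3·20 = 2538.
Best split is after A_4, i.e. k = 4.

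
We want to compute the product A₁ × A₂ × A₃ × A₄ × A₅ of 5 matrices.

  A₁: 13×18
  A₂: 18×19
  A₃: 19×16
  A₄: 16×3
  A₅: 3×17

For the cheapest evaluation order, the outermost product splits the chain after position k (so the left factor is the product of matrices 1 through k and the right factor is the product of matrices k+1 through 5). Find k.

4

Adjacent pairs: A₁A₂ = 13·18·19 = 4446; A₂A₃ = 18·19·16 = 5472; A₃A₄ = 19·16·3 = 912; A₄A₅ = 16·3·17 = 816.
Length 3: A₁..A₃: k=1: 0+5472+13·18·16=9216; k=2: 4446+0+13·19·16=8398 → min 8398 | A₂..A₄: k=2: 0+912+18·19·3=1938; k=3: 5472+0+18·16·3=6336 → min 1938 | A₃..A₅: k=3: 0+816+19·16·17=5984; k=4: 912+0+19·3·17=1881 → min 1881.
Length 4: A₁..A₄: k=1: 0+1938+13·18·3=2640; k=2: 4446+912+13·19·3=6099; k=3: 8398+0+13·16·3=9022 → min 2640 | A₂..A₅: k=2: 0+1881+18·19·17=7695; k=3: 5472+816+18·16·17=11184; k=4: 1938+0+18·3·17=2856 → min 2856.
Top-level splits: k=1: (A₁..A₁)·(A₂..A₅) → 0+2856+13·18·17 = 6834; k=2: (A₁..A₂)·(A₃..A₅) → 4446+1881+13·19·17 = 10526; k=3: (A₁..A₃)·(A₄..A₅) → 8398+816+13·16·17 = 12750; k=4: (A₁..A₄)·(A₅..A₅) → 2640+0+13·3·17 = 3303.
Best split is after A₄, i.e. k = 4.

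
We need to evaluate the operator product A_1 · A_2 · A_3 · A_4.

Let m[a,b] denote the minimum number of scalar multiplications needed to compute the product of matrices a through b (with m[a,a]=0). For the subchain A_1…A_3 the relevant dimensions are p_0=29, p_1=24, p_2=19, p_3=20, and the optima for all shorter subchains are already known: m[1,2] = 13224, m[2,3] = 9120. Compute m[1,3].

23040

m[1,3] = min over k∈[1,2] of m[1,k]+m[k+1,3]+p_{0}·p_k·p_{3}.
k=1: 0 + 9120 + 29·24·20 = 23040; k=2: 13224 + 0 + 29·19·20 = 24244.
Minimum: 23040 at k=1.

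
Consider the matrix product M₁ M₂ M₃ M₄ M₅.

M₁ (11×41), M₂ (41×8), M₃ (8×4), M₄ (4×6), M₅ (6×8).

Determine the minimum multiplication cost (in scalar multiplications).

Adjacent pairs: M₁M₂ = 11·41·8 = 3608; M₂M₃ = 41·8·4 = 1312; M₃M₄ = 8·4·6 = 192; M₄M₅ = 4·6·8 = 192.
Length 3: M₁..M₃: k=1: 0+1312+11·41·4=3116; k=2: 3608+0+11·8·4=3960 → min 3116 | M₂..M₄: k=2: 0+192+41·8·6=2160; k=3: 1312+0+41·4·6=2296 → min 2160 | M₃..M₅: k=3: 0+192+8·4·8=448; k=4: 192+0+8·6·8=576 → min 448.
Length 4: M₁..M₄: k=1: 0+2160+11·41·6=4866; k=2: 3608+192+11·8·6=4328; k=3: 3116+0+11·4·6=3380 → min 3380 | M₂..M₅: k=2: 0+448+41·8·8=3072; k=3: 1312+192+41·4·8=2816; k=4: 2160+0+41·6·8=4128 → min 2816.
Length 5: M₁..M₅: k=1: 0+2816+11·41·8=6424; k=2: 3608+448+11·8·8=4760; k=3: 3116+192+11·4·8=3660; k=4: 3380+0+11·6·8=3908 → min 3660.
Optimal order: ((M₁ (M₂ M₃)) (M₄ M₅)) with cost 3660.

3660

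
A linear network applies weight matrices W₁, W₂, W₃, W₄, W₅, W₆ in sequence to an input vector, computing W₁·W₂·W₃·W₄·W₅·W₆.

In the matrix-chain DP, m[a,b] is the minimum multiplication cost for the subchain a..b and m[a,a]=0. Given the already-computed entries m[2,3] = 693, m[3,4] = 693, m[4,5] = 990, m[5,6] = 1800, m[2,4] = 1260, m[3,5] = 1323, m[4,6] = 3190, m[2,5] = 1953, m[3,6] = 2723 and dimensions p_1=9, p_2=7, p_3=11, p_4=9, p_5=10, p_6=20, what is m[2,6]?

m[2,6] = min over k∈[2,5] of m[2,k]+m[k+1,6]+p_{1}·p_k·p_{6}.
k=2: 0 + 2723 + 9·7·20 = 3983; k=3: 693 + 3190 + 9·11·20 = 5863; k=4: 1260 + 1800 + 9·9·20 = 4680; k=5: 1953 + 0 + 9·10·20 = 3753.
Minimum: 3753 at k=5.

3753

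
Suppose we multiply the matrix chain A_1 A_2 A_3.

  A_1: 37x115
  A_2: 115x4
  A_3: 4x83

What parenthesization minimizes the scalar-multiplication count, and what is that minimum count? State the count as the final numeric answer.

(A_1 (A_2 A_3)): cost 391345.
((A_1 A_2) A_3): cost 29304.
Optimal: ((A_1 A_2) A_3) with cost 29304.

29304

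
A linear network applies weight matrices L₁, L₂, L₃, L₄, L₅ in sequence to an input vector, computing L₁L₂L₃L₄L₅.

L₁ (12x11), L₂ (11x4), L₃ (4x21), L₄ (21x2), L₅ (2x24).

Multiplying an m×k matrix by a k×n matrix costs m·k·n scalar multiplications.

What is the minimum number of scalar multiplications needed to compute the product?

1096

Adjacent pairs: L₁L₂ = 12·11·4 = 528; L₂L₃ = 11·4·21 = 924; L₃L₄ = 4·21·2 = 168; L₄L₅ = 21·2·24 = 1008.
Length 3: L₁..L₃: k=1: 0+924+12·11·21=3696; k=2: 528+0+12·4·21=1536 → min 1536 | L₂..L₄: k=2: 0+168+11·4·2=256; k=3: 924+0+11·21·2=1386 → min 256 | L₃..L₅: k=3: 0+1008+4·21·24=3024; k=4: 168+0+4·2·24=360 → min 360.
Length 4: L₁..L₄: k=1: 0+256+12·11·2=520; k=2: 528+168+12·4·2=792; k=3: 1536+0+12·21·2=2040 → min 520 | L₂..L₅: k=2: 0+360+11·4·24=1416; k=3: 924+1008+11·21·24=7476; k=4: 256+0+11·2·24=784 → min 784.
Length 5: L₁..L₅: k=1: 0+784+12·11·24=3952; k=2: 528+360+12·4·24=2040; k=3: 1536+1008+12·21·24=8592; k=4: 520+0+12·2·24=1096 → min 1096.
Optimal order: ((L₁(L₂(L₃L₄)))L₅) with cost 1096.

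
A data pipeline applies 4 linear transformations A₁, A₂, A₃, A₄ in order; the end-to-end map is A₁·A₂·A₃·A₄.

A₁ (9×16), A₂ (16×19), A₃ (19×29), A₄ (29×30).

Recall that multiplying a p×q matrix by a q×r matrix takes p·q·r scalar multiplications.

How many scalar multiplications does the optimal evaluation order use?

Adjacent pairs: A₁A₂ = 9·16·19 = 2736; A₂A₃ = 16·19·29 = 8816; A₃A₄ = 19·29·30 = 16530.
Length 3: A₁..A₃: k=1: 0+8816+9·16·29=12992; k=2: 2736+0+9·19·29=7695 → min 7695 | A₂..A₄: k=2: 0+16530+16·19·30=25650; k=3: 8816+0+16·29·30=22736 → min 22736.
Length 4: A₁..A₄: k=1: 0+22736+9·16·30=27056; k=2: 2736+16530+9·19·30=24396; k=3: 7695+0+9·29·30=15525 → min 15525.
Optimal order: (((A₁·A₂)·A₃)·A₄) with cost 15525.

15525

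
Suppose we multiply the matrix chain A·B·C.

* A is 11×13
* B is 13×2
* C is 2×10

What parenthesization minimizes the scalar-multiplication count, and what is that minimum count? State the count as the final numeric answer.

506

(A·(B·C)): cost 1690.
((A·B)·C): cost 506.
Optimal: ((A·B)·C) with cost 506.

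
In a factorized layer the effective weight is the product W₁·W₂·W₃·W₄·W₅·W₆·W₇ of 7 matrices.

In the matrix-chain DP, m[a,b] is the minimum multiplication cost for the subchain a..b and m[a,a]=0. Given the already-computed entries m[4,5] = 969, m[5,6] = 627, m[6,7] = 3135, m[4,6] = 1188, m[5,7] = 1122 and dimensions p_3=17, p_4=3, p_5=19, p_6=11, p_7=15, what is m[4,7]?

1887

m[4,7] = min over k∈[4,6] of m[4,k]+m[k+1,7]+p_{3}·p_k·p_{7}.
k=4: 0 + 1122 + 17·3·15 = 1887; k=5: 969 + 3135 + 17·19·15 = 8949; k=6: 1188 + 0 + 17·11·15 = 3993.
Minimum: 1887 at k=4.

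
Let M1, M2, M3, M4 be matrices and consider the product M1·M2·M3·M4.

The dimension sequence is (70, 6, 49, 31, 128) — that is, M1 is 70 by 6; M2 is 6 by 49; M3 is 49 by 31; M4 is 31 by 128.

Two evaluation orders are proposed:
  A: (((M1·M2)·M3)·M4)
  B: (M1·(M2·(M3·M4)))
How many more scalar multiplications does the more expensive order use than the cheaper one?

118846

Order A = (((M1·M2)·M3)·M4): (M1·M2): 70×6 by 6×49 → 70×49, cost 70·6·49 = 20580; ((M1·M2)·M3): 70×49 by 49×31 → 70×31, cost 70·49·31 = 106330; cumulative 126910; (((M1·M2)·M3)·M4): 70×31 by 31×128 → 70×128, cost 70·31·128 = 277760; cumulative 404670. Total 404670.
Order B = (M1·(M2·(M3·M4))): (M3·M4): 49×31 by 31×128 → 49×128, cost 49·31·128 = 194432; (M2·(M3·M4)): 6×49 by 49×128 → 6×128, cost 6·49·128 = 37632; cumulative 232064; (M1·(M2·(M3·M4))): 70×6 by 6×128 → 70×128, cost 70·6·128 = 53760; cumulative 285824. Total 285824.
Difference: |404670 − 285824| = 118846.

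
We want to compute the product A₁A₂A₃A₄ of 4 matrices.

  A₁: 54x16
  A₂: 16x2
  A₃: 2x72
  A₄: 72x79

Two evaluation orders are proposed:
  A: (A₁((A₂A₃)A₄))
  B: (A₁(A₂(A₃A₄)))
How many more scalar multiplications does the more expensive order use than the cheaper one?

79408

Order A = (A₁((A₂A₃)A₄)): (A₂A₃): 16×2 by 2×72 → 16×72, cost 16·2·72 = 2304; ((A₂A₃)A₄): 16×72 by 72×79 → 16×79, cost 16·72·79 = 91008; cumulative 93312; (A₁((A₂A₃)A₄)): 54×16 by 16×79 → 54×79, cost 54·16·79 = 68256; cumulative 161568. Total 161568.
Order B = (A₁(A₂(A₃A₄))): (A₃A₄): 2×72 by 72×79 → 2×79, cost 2·72·79 = 11376; (A₂(A₃A₄)): 16×2 by 2×79 → 16×79, cost 16·2·79 = 2528; cumulative 13904; (A₁(A₂(A₃A₄))): 54×16 by 16×79 → 54×79, cost 54·16·79 = 68256; cumulative 82160. Total 82160.
Difference: |161568 − 82160| = 79408.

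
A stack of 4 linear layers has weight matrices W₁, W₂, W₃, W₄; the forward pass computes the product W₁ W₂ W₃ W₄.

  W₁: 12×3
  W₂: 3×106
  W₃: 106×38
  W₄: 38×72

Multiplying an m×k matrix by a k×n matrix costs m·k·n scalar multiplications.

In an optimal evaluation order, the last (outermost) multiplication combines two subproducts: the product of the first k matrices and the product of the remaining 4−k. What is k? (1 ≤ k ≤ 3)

Adjacent pairs: W₁W₂ = 12·3·106 = 3816; W₂W₃ = 3·106·38 = 12084; W₃W₄ = 106·38·72 = 290016.
Length 3: W₁..W₃: k=1: 0+12084+12·3·38=13452; k=2: 3816+0+12·106·38=52152 → min 13452 | W₂..W₄: k=2: 0+290016+3·106·72=312912; k=3: 12084+0+3·38·72=20292 → min 20292.
Top-level splits: k=1: (W₁..W₁)·(W₂..W₄) → 0+20292+12·3·72 = 22884; k=2: (W₁..W₂)·(W₃..W₄) → 3816+290016+12·106·72 = 385416; k=3: (W₁..W₃)·(W₄..W₄) → 13452+0+12·38·72 = 46284.
Best split is after W₁, i.e. k = 1.

1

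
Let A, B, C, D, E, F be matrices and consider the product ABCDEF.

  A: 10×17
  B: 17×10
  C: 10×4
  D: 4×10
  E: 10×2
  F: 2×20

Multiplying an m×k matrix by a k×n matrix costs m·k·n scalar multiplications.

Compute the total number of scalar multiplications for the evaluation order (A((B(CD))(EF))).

9300

(CD): 10×4 by 4×10 → 10×10, cost 10·4·10 = 400
(B(CD)): 17×10 by 10×10 → 17×10, cost 17·10·10 = 1700; cumulative 2100
(EF): 10×2 by 2×20 → 10×20, cost 10·2·20 = 400
((B(CD))(EF)): 17×10 by 10×20 → 17×20, cost 17·10·20 = 3400; cumulative 5900
(A((B(CD))(EF))): 10×17 by 17×20 → 10×20, cost 10·17·20 = 3400; cumulative 9300
Total: 9300 scalar multiplications.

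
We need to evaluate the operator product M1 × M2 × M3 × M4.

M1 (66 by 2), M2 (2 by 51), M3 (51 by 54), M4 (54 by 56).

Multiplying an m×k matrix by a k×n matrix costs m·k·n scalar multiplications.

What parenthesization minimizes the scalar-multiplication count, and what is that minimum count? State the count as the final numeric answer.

Adjacent pairs: M1M2 = 66·2·51 = 6732; M2M3 = 2·51·54 = 5508; M3M4 = 51·54·56 = 154224.
Length 3: M1..M3: k=1: 0+5508+66·2·54=12636; k=2: 6732+0+66·51·54=188496 → min 12636 | M2..M4: k=2: 0+154224+2·51·56=159936; k=3: 5508+0+2·54·56=11556 → min 11556.
Length 4: M1..M4: k=1: 0+11556+66·2·56=18948; k=2: 6732+154224+66·51·56=349452; k=3: 12636+0+66·54·56=212220 → min 18948.
Optimal parenthesization: (M1 × ((M2 × M3) × M4)) with cost 18948.

18948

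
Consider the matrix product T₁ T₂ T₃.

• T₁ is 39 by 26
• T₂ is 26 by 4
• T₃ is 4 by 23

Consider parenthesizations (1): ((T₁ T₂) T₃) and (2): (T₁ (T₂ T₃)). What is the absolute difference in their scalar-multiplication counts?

Order (1) = ((T₁ T₂) T₃): (T₁ T₂): 39×26 by 26×4 → 39×4, cost 39·26·4 = 4056; ((T₁ T₂) T₃): 39×4 by 4×23 → 39×23, cost 39·4·23 = 3588; cumulative 7644. Total 7644.
Order (2) = (T₁ (T₂ T₃)): (T₂ T₃): 26×4 by 4×23 → 26×23, cost 26·4·23 = 2392; (T₁ (T₂ T₃)): 39×26 by 26×23 → 39×23, cost 39·26·23 = 23322; cumulative 25714. Total 25714.
Difference: |7644 − 25714| = 18070.

18070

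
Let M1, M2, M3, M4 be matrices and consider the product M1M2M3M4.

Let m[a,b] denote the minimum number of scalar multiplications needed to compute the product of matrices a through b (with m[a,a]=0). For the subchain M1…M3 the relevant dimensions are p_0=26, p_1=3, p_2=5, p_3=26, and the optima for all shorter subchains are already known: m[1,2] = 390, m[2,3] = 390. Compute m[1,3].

2418

m[1,3] = min over k∈[1,2] of m[1,k]+m[k+1,3]+p_{0}·p_k·p_{3}.
k=1: 0 + 390 + 26·3·26 = 2418; k=2: 390 + 0 + 26·5·26 = 3770.
Minimum: 2418 at k=1.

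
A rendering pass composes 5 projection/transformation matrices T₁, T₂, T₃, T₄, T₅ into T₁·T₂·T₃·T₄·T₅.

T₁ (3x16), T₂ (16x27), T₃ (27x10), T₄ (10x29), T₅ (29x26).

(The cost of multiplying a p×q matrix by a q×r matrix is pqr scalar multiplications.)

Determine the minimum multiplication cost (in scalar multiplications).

5238

Adjacent pairs: T₁T₂ = 3·16·27 = 1296; T₂T₃ = 16·27·10 = 4320; T₃T₄ = 27·10·29 = 7830; T₄T₅ = 10·29·26 = 7540.
Length 3: T₁..T₃: k=1: 0+4320+3·16·10=4800; k=2: 1296+0+3·27·10=2106 → min 2106 | T₂..T₄: k=2: 0+7830+16·27·29=20358; k=3: 4320+0+16·10·29=8960 → min 8960 | T₃..T₅: k=3: 0+7540+27·10·26=14560; k=4: 7830+0+27·29·26=28188 → min 14560.
Length 4: T₁..T₄: k=1: 0+8960+3·16·29=10352; k=2: 1296+7830+3·27·29=11475; k=3: 2106+0+3·10·29=2976 → min 2976 | T₂..T₅: k=2: 0+14560+16·27·26=25792; k=3: 4320+7540+16·10·26=16020; k=4: 8960+0+16·29·26=21024 → min 16020.
Length 5: T₁..T₅: k=1: 0+16020+3·16·26=17268; k=2: 1296+14560+3·27·26=17962; k=3: 2106+7540+3·10·26=10426; k=4: 2976+0+3·29·26=5238 → min 5238.
Optimal order: ((((T₁·T₂)·T₃)·T₄)·T₅) with cost 5238.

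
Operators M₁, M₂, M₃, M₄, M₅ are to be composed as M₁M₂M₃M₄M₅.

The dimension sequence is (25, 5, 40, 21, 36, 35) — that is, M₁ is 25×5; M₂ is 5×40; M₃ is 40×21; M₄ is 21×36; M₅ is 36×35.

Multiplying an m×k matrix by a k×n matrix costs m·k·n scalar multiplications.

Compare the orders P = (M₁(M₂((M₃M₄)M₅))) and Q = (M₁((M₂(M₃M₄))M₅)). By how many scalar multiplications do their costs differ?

Order P = (M₁(M₂((M₃M₄)M₅))): (M₃M₄): 40×21 by 21×36 → 40×36, cost 40·21·36 = 30240; ((M₃M₄)M₅): 40×36 by 36×35 → 40×35, cost 40·36·35 = 50400; cumulative 80640; (M₂((M₃M₄)M₅)): 5×40 by 40×35 → 5×35, cost 5·40·35 = 7000; cumulative 87640; (M₁(M₂((M₃M₄)M₅))): 25×5 by 5×35 → 25×35, cost 25·5·35 = 4375; cumulative 92015. Total 92015.
Order Q = (M₁((M₂(M₃M₄))M₅)): (M₃M₄): 40×21 by 21×36 → 40×36, cost 40·21·36 = 30240; (M₂(M₃M₄)): 5×40 by 40×36 → 5×36, cost 5·40·36 = 7200; cumulative 37440; ((M₂(M₃M₄))M₅): 5×36 by 36×35 → 5×35, cost 5·36·35 = 6300; cumulative 43740; (M₁((M₂(M₃M₄))M₅)): 25×5 by 5×35 → 25×35, cost 25·5·35 = 4375; cumulative 48115. Total 48115.
Difference: |92015 − 48115| = 43900.

43900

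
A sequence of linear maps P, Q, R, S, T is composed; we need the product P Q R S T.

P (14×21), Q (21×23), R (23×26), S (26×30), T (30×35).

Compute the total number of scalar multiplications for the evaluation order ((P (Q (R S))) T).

(R S): 23×26 by 26×30 → 23×30, cost 23·26·30 = 17940
(Q (R S)): 21×23 by 23×30 → 21×30, cost 21·23·30 = 14490; cumulative 32430
(P (Q (R S))): 14×21 by 21×30 → 14×30, cost 14·21·30 = 8820; cumulative 41250
((P (Q (R S))) T): 14×30 by 30×35 → 14×35, cost 14·30·35 = 14700; cumulative 55950
Total: 55950 scalar multiplications.

55950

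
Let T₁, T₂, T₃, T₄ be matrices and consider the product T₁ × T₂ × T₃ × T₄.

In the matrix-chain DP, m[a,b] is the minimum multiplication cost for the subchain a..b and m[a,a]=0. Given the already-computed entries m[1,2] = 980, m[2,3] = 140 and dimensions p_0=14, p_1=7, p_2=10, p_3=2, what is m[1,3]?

m[1,3] = min over k∈[1,2] of m[1,k]+m[k+1,3]+p_{0}·p_k·p_{3}.
k=1: 0 + 140 + 14·7·2 = 336; k=2: 980 + 0 + 14·10·2 = 1260.
Minimum: 336 at k=1.

336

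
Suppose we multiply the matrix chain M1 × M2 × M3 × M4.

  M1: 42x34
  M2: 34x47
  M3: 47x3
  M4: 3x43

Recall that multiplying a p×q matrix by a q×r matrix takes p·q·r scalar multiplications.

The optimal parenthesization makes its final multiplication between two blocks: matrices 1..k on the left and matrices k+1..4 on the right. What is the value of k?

Adjacent pairs: M1M2 = 42·34·47 = 67116; M2M3 = 34·47·3 = 4794; M3M4 = 47·3·43 = 6063.
Length 3: M1..M3: k=1: 0+4794+42·34·3=9078; k=2: 67116+0+42·47·3=73038 → min 9078 | M2..M4: k=2: 0+6063+34·47·43=74777; k=3: 4794+0+34·3·43=9180 → min 9180.
Top-level splits: k=1: (M1..M1)·(M2..M4) → 0+9180+42·34·43 = 70584; k=2: (M1..M2)·(M3..M4) → 67116+6063+42·47·43 = 158061; k=3: (M1..M3)·(M4..M4) → 9078+0+42·3·43 = 14496.
Best split is after M3, i.e. k = 3.

3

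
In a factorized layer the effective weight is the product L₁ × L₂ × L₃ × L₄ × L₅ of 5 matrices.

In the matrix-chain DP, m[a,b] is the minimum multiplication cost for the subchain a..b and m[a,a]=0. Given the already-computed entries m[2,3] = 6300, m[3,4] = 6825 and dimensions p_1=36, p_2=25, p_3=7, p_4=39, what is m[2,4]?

m[2,4] = min over k∈[2,3] of m[2,k]+m[k+1,4]+p_{1}·p_k·p_{4}.
k=2: 0 + 6825 + 36·25·39 = 41925; k=3: 6300 + 0 + 36·7·39 = 16128.
Minimum: 16128 at k=3.

16128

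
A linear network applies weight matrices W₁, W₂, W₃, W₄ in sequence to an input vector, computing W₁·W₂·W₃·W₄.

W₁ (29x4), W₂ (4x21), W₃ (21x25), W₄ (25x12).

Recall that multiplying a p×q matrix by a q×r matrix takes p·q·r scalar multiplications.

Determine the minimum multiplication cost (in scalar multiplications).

Adjacent pairs: W₁W₂ = 29·4·21 = 2436; W₂W₃ = 4·21·25 = 2100; W₃W₄ = 21·25·12 = 6300.
Length 3: W₁..W₃: k=1: 0+2100+29·4·25=5000; k=2: 2436+0+29·21·25=17661 → min 5000 | W₂..W₄: k=2: 0+6300+4·21·12=7308; k=3: 2100+0+4·25·12=3300 → min 3300.
Length 4: W₁..W₄: k=1: 0+3300+29·4·12=4692; k=2: 2436+6300+29·21·12=16044; k=3: 5000+0+29·25·12=13700 → min 4692.
Optimal order: (W₁·((W₂·W₃)·W₄)) with cost 4692.

4692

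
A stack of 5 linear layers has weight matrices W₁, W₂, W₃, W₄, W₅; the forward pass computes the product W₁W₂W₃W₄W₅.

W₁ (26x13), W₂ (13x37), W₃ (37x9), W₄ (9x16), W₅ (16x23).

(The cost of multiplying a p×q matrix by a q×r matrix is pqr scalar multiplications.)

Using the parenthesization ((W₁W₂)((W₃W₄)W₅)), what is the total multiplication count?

(W₁W₂): 26×13 by 13×37 → 26×37, cost 26·13·37 = 12506
(W₃W₄): 37×9 by 9×16 → 37×16, cost 37·9·16 = 5328
((W₃W₄)W₅): 37×16 by 16×23 → 37×23, cost 37·16·23 = 13616; cumulative 18944
((W₁W₂)((W₃W₄)W₅)): 26×37 by 37×23 → 26×23, cost 26·37·23 = 22126; cumulative 53576
Total: 53576 scalar multiplications.

53576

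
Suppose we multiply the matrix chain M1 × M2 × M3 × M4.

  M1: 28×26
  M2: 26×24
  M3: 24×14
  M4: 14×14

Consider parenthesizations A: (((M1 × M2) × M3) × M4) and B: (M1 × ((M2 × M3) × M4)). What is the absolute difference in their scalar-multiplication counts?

8344

Order A = (((M1 × M2) × M3) × M4): (M1 × M2): 28×26 by 26×24 → 28×24, cost 28·26·24 = 17472; ((M1 × M2) × M3): 28×24 by 24×14 → 28×14, cost 28·24·14 = 9408; cumulative 26880; (((M1 × M2) × M3) × M4): 28×14 by 14×14 → 28×14, cost 28·14·14 = 5488; cumulative 32368. Total 32368.
Order B = (M1 × ((M2 × M3) × M4)): (M2 × M3): 26×24 by 24×14 → 26×14, cost 26·24·14 = 8736; ((M2 × M3) × M4): 26×14 by 14×14 → 26×14, cost 26·14·14 = 5096; cumulative 13832; (M1 × ((M2 × M3) × M4)): 28×26 by 26×14 → 28×14, cost 28·26·14 = 10192; cumulative 24024. Total 24024.
Difference: |32368 − 24024| = 8344.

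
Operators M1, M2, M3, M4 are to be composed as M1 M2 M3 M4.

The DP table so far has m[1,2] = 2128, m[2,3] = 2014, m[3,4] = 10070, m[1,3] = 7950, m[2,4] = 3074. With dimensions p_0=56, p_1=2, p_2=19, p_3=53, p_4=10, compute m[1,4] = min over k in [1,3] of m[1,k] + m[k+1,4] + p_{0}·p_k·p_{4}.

m[1,4] = min over k∈[1,3] of m[1,k]+m[k+1,4]+p_{0}·p_k·p_{4}.
k=1: 0 + 3074 + 56·2·10 = 4194; k=2: 2128 + 10070 + 56·19·10 = 22838; k=3: 7950 + 0 + 56·53·10 = 37630.
Minimum: 4194 at k=1.

4194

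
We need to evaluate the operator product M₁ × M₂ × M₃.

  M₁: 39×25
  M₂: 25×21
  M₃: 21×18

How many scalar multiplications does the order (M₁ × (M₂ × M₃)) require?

(M₂ × M₃): 25×21 by 21×18 → 25×18, cost 25·21·18 = 9450
(M₁ × (M₂ × M₃)): 39×25 by 25×18 → 39×18, cost 39·25·18 = 17550; cumulative 27000
Total: 27000 scalar multiplications.

27000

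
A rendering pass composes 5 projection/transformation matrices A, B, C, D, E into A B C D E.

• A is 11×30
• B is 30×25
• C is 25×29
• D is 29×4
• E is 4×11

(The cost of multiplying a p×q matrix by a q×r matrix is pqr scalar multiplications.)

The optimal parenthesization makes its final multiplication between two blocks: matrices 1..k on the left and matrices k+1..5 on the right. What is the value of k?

Adjacent pairs: AB = 11·30·25 = 8250; BC = 30·25·29 = 21750; CD = 25·29·4 = 2900; DE = 29·4·11 = 1276.
Length 3: A..C: k=1: 0+21750+11·30·29=31320; k=2: 8250+0+11·25·29=16225 → min 16225 | B..D: k=2: 0+2900+30·25·4=5900; k=3: 21750+0+30·29·4=25230 → min 5900 | C..E: k=3: 0+1276+25·29·11=9251; k=4: 2900+0+25·4·11=4000 → min 4000.
Length 4: A..D: k=1: 0+5900+11·30·4=7220; k=2: 8250+2900+11·25·4=12250; k=3: 16225+0+11·29·4=17501 → min 7220 | B..E: k=2: 0+4000+30·25·11=12250; k=3: 21750+1276+30·29·11=32596; k=4: 5900+0+30·4·11=7220 → min 7220.
Top-level splits: k=1: (A..A)·(B..E) → 0+7220+11·30·11 = 10850; k=2: (A..B)·(C..E) → 8250+4000+11·25·11 = 15275; k=3: (A..C)·(D..E) → 16225+1276+11·29·11 = 21010; k=4: (A..D)·(E..E) → 7220+0+11·4·11 = 7704.
Best split is after D, i.e. k = 4.

4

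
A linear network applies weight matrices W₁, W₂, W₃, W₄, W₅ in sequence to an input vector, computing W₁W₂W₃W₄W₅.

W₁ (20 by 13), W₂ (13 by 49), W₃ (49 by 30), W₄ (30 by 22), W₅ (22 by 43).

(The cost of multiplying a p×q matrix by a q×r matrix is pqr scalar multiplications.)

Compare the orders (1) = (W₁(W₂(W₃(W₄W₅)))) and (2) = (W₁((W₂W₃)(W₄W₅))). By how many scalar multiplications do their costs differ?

Order (1) = (W₁(W₂(W₃(W₄W₅)))): (W₄W₅): 30×22 by 22×43 → 30×43, cost 30·22·43 = 28380; (W₃(W₄W₅)): 49×30 by 30×43 → 49×43, cost 49·30·43 = 63210; cumulative 91590; (W₂(W₃(W₄W₅))): 13×49 by 49×43 → 13×43, cost 13·49·43 = 27391; cumulative 118981; (W₁(W₂(W₃(W₄W₅)))): 20×13 by 13×43 → 20×43, cost 20·13·43 = 11180; cumulative 130161. Total 130161.
Order (2) = (W₁((W₂W₃)(W₄W₅))): (W₂W₃): 13×49 by 49×30 → 13×30, cost 13·49·30 = 19110; (W₄W₅): 30×22 by 22×43 → 30×43, cost 30·22·43 = 28380; ((W₂W₃)(W₄W₅)): 13×30 by 30×43 → 13×43, cost 13·30·43 = 16770; cumulative 64260; (W₁((W₂W₃)(W₄W₅))): 20×13 by 13×43 → 20×43, cost 20·13·43 = 11180; cumulative 75440. Total 75440.
Difference: |130161 − 75440| = 54721.

54721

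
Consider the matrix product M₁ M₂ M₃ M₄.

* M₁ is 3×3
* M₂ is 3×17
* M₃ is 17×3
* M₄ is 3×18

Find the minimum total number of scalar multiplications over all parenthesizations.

342

Adjacent pairs: M₁M₂ = 3·3·17 = 153; M₂M₃ = 3·17·3 = 153; M₃M₄ = 17·3·18 = 918.
Length 3: M₁..M₃: k=1: 0+153+3·3·3=180; k=2: 153+0+3·17·3=306 → min 180 | M₂..M₄: k=2: 0+918+3·17·18=1836; k=3: 153+0+3·3·18=315 → min 315.
Length 4: M₁..M₄: k=1: 0+315+3·3·18=477; k=2: 153+918+3·17·18=1989; k=3: 180+0+3·3·18=342 → min 342.
Optimal order: ((M₁ (M₂ M₃)) M₄) with cost 342.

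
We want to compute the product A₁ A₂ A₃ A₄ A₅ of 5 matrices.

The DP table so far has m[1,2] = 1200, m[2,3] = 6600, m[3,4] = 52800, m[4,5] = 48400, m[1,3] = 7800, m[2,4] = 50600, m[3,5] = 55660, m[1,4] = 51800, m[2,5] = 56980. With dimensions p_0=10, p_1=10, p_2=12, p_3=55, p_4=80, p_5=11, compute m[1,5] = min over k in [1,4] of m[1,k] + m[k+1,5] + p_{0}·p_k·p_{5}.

58080

m[1,5] = min over k∈[1,4] of m[1,k]+m[k+1,5]+p_{0}·p_k·p_{5}.
k=1: 0 + 56980 + 10·10·11 = 58080; k=2: 1200 + 55660 + 10·12·11 = 58180; k=3: 7800 + 48400 + 10·55·11 = 62250; k=4: 51800 + 0 + 10·80·11 = 60600.
Minimum: 58080 at k=1.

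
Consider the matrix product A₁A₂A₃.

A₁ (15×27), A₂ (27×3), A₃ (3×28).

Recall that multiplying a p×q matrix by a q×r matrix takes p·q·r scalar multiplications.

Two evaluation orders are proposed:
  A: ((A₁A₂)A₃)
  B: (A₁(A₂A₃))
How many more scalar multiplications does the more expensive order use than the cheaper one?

11133

Order A = ((A₁A₂)A₃): (A₁A₂): 15×27 by 27×3 → 15×3, cost 15·27·3 = 1215; ((A₁A₂)A₃): 15×3 by 3×28 → 15×28, cost 15·3·28 = 1260; cumulative 2475. Total 2475.
Order B = (A₁(A₂A₃)): (A₂A₃): 27×3 by 3×28 → 27×28, cost 27·3·28 = 2268; (A₁(A₂A₃)): 15×27 by 27×28 → 15×28, cost 15·27·28 = 11340; cumulative 13608. Total 13608.
Difference: |2475 − 13608| = 11133.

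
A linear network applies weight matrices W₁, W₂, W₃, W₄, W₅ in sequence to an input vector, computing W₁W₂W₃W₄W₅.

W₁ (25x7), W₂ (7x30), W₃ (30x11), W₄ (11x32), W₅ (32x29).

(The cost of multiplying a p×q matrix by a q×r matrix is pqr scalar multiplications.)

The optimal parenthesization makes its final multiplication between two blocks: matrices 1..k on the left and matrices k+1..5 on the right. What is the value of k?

1

Adjacent pairs: W₁W₂ = 25·7·30 = 5250; W₂W₃ = 7·30·11 = 2310; W₃W₄ = 30·11·32 = 10560; W₄W₅ = 11·32·29 = 10208.
Length 3: W₁..W₃: k=1: 0+2310+25·7·11=4235; k=2: 5250+0+25·30·11=13500 → min 4235 | W₂..W₄: k=2: 0+10560+7·30·32=17280; k=3: 2310+0+7·11·32=4774 → min 4774 | W₃..W₅: k=3: 0+10208+30·11·29=19778; k=4: 10560+0+30·32·29=38400 → min 19778.
Length 4: W₁..W₄: k=1: 0+4774+25·7·32=10374; k=2: 5250+10560+25·30·32=39810; k=3: 4235+0+25·11·32=13035 → min 10374 | W₂..W₅: k=2: 0+19778+7·30·29=25868; k=3: 2310+10208+7·11·29=14751; k=4: 4774+0+7·32·29=11270 → min 11270.
Top-level splits: k=1: (W₁..W₁)·(W₂..W₅) → 0+11270+25·7·29 = 16345; k=2: (W₁..W₂)·(W₃..W₅) → 5250+19778+25·30·29 = 46778; k=3: (W₁..W₃)·(W₄..W₅) → 4235+10208+25·11·29 = 22418; k=4: (W₁..W₄)·(W₅..W₅) → 10374+0+25·32·29 = 33574.
Best split is after W₁, i.e. k = 1.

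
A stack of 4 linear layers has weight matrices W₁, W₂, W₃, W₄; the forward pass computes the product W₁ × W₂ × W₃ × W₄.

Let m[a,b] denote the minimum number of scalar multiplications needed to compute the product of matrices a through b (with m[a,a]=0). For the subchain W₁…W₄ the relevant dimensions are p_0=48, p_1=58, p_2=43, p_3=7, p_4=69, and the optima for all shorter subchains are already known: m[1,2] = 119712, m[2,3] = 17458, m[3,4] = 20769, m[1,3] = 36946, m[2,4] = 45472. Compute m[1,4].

m[1,4] = min over k∈[1,3] of m[1,k]+m[k+1,4]+p_{0}·p_k·p_{4}.
k=1: 0 + 45472 + 48·58·69 = 237568; k=2: 119712 + 20769 + 48·43·69 = 282897; k=3: 36946 + 0 + 48·7·69 = 60130.
Minimum: 60130 at k=3.

60130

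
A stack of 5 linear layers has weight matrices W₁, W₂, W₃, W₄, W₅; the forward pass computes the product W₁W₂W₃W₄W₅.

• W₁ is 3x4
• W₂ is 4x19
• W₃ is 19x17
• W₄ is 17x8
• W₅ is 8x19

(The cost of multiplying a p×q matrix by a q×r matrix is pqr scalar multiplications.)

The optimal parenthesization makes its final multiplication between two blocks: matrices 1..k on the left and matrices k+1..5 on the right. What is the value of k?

Adjacent pairs: W₁W₂ = 3·4·19 = 228; W₂W₃ = 4·19·17 = 1292; W₃W₄ = 19·17·8 = 2584; W₄W₅ = 17·8·19 = 2584.
Length 3: W₁..W₃: k=1: 0+1292+3·4·17=1496; k=2: 228+0+3·19·17=1197 → min 1197 | W₂..W₄: k=2: 0+2584+4·19·8=3192; k=3: 1292+0+4·17·8=1836 → min 1836 | W₃..W₅: k=3: 0+2584+19·17·19=8721; k=4: 2584+0+19·8·19=5472 → min 5472.
Length 4: W₁..W₄: k=1: 0+1836+3·4·8=1932; k=2: 228+2584+3·19·8=3268; k=3: 1197+0+3·17·8=1605 → min 1605 | W₂..W₅: k=2: 0+5472+4·19·19=6916; k=3: 1292+2584+4·17·19=5168; k=4: 1836+0+4·8·19=2444 → min 2444.
Top-level splits: k=1: (W₁..W₁)·(W₂..W₅) → 0+2444+3·4·19 = 2672; k=2: (W₁..W₂)·(W₃..W₅) → 228+5472+3·19·19 = 6783; k=3: (W₁..W₃)·(W₄..W₅) → 1197+2584+3·17·19 = 4750; k=4: (W₁..W₄)·(W₅..W₅) → 1605+0+3·8·19 = 2061.
Best split is after W₄, i.e. k = 4.

4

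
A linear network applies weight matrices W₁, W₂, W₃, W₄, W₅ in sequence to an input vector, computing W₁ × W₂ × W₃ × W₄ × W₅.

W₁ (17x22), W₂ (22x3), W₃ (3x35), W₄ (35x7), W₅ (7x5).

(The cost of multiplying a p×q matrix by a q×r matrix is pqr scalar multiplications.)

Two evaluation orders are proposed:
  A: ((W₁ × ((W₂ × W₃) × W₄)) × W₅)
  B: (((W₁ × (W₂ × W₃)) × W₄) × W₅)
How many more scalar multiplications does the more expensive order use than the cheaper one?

9247

Order A = ((W₁ × ((W₂ × W₃) × W₄)) × W₅): (W₂ × W₃): 22×3 by 3×35 → 22×35, cost 22·3·35 = 2310; ((W₂ × W₃) × W₄): 22×35 by 35×7 → 22×7, cost 22·35·7 = 5390; cumulative 7700; (W₁ × ((W₂ × W₃) × W₄)): 17×22 by 22×7 → 17×7, cost 17·22·7 = 2618; cumulative 10318; ((W₁ × ((W₂ × W₃) × W₄)) × W₅): 17×7 by 7×5 → 17×5, cost 17·7·5 = 595; cumulative 10913. Total 10913.
Order B = (((W₁ × (W₂ × W₃)) × W₄) × W₅): (W₂ × W₃): 22×3 by 3×35 → 22×35, cost 22·3·35 = 2310; (W₁ × (W₂ × W₃)): 17×22 by 22×35 → 17×35, cost 17·22·35 = 13090; cumulative 15400; ((W₁ × (W₂ × W₃)) × W₄): 17×35 by 35×7 → 17×7, cost 17·35·7 = 4165; cumulative 19565; (((W₁ × (W₂ × W₃)) × W₄) × W₅): 17×7 by 7×5 → 17×5, cost 17·7·5 = 595; cumulative 20160. Total 20160.
Difference: |10913 − 20160| = 9247.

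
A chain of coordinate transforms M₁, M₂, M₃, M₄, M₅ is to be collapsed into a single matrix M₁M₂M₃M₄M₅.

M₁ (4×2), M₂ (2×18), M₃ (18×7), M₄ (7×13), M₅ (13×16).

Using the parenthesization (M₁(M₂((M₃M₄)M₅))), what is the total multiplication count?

(M₃M₄): 18×7 by 7×13 → 18×13, cost 18·7·13 = 1638
((M₃M₄)M₅): 18×13 by 13×16 → 18×16, cost 18·13·16 = 3744; cumulative 5382
(M₂((M₃M₄)M₅)): 2×18 by 18×16 → 2×16, cost 2·18·16 = 576; cumulative 5958
(M₁(M₂((M₃M₄)M₅))): 4×2 by 2×16 → 4×16, cost 4·2·16 = 128; cumulative 6086
Total: 6086 scalar multiplications.

6086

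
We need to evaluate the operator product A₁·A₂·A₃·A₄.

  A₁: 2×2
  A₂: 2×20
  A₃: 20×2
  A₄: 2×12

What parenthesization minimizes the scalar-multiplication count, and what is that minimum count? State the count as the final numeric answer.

136

Adjacent pairs: A₁A₂ = 2·2·20 = 80; A₂A₃ = 2·20·2 = 80; A₃A₄ = 20·2·12 = 480.
Length 3: A₁..A₃: k=1: 0+80+2·2·2=88; k=2: 80+0+2·20·2=160 → min 88 | A₂..A₄: k=2: 0+480+2·20·12=960; k=3: 80+0+2·2·12=128 → min 128.
Length 4: A₁..A₄: k=1: 0+128+2·2·12=176; k=2: 80+480+2·20·12=1040; k=3: 88+0+2·2·12=136 → min 136.
Optimal parenthesization: ((A₁·(A₂·A₃))·A₄) with cost 136.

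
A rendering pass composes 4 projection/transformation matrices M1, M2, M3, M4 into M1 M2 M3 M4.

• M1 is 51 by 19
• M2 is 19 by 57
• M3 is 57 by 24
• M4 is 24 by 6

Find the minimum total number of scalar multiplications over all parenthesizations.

Adjacent pairs: M1M2 = 51·19·57 = 55233; M2M3 = 19·57·24 = 25992; M3M4 = 57·24·6 = 8208.
Length 3: M1..M3: k=1: 0+25992+51·19·24=49248; k=2: 55233+0+51·57·24=125001 → min 49248 | M2..M4: k=2: 0+8208+19·57·6=14706; k=3: 25992+0+19·24·6=28728 → min 14706.
Length 4: M1..M4: k=1: 0+14706+51·19·6=20520; k=2: 55233+8208+51·57·6=80883; k=3: 49248+0+51·24·6=56592 → min 20520.
Optimal order: (M1 (M2 (M3 M4))) with cost 20520.

20520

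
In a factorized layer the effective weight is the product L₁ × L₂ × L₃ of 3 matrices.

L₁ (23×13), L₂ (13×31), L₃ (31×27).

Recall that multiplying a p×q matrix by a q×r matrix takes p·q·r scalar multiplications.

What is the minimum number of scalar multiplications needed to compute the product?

18954

Order (L₁ × (L₂ × L₃)): (L₂ × L₃): 13×31 by 31×27 → 13×27, cost 13·31·27 = 10881; (L₁ × (L₂ × L₃)): 23×13 by 13×27 → 23×27, cost 23·13·27 = 8073; cumulative 18954. Total 18954.
Order ((L₁ × L₂) × L₃): (L₁ × L₂): 23×13 by 13×31 → 23×31, cost 23·13·31 = 9269; ((L₁ × L₂) × L₃): 23×31 by 31×27 → 23×27, cost 23·31·27 = 19251; cumulative 28520. Total 28520.
Minimum: 18954.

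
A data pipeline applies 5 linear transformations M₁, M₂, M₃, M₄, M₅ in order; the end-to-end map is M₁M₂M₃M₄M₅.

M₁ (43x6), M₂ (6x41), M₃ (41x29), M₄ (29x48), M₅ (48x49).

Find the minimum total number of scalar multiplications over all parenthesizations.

Adjacent pairs: M₁M₂ = 43·6·41 = 10578; M₂M₃ = 6·41·29 = 7134; M₃M₄ = 41·29·48 = 57072; M₄M₅ = 29·48·49 = 68208.
Length 3: M₁..M₃: k=1: 0+7134+43·6·29=14616; k=2: 10578+0+43·41·29=61705 → min 14616 | M₂..M₄: k=2: 0+57072+6·41·48=68880; k=3: 7134+0+6·29·48=15486 → min 15486 | M₃..M₅: k=3: 0+68208+41·29·49=126469; k=4: 57072+0+41·48·49=153504 → min 126469.
Length 4: M₁..M₄: k=1: 0+15486+43·6·48=27870; k=2: 10578+57072+43·41·48=152274; k=3: 14616+0+43·29·48=74472 → min 27870 | M₂..M₅: k=2: 0+126469+6·41·49=138523; k=3: 7134+68208+6·29·49=83868; k=4: 15486+0+6·48·49=29598 → min 29598.
Length 5: M₁..M₅: k=1: 0+29598+43·6·49=42240; k=2: 10578+126469+43·41·49=223434; k=3: 14616+68208+43·29·49=143927; k=4: 27870+0+43·48·49=129006 → min 42240.
Optimal order: (M₁(((M₂M₃)M₄)M₅)) with cost 42240.

42240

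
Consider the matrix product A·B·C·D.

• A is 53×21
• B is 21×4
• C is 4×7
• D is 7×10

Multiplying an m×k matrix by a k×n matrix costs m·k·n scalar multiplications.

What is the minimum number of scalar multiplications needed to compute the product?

6852

Adjacent pairs: AB = 53·21·4 = 4452; BC = 21·4·7 = 588; CD = 4·7·10 = 280.
Length 3: A..C: k=1: 0+588+53·21·7=8379; k=2: 4452+0+53·4·7=5936 → min 5936 | B..D: k=2: 0+280+21·4·10=1120; k=3: 588+0+21·7·10=2058 → min 1120.
Length 4: A..D: k=1: 0+1120+53·21·10=12250; k=2: 4452+280+53·4·10=6852; k=3: 5936+0+53·7·10=9646 → min 6852.
Optimal order: ((A·B)·(C·D)) with cost 6852.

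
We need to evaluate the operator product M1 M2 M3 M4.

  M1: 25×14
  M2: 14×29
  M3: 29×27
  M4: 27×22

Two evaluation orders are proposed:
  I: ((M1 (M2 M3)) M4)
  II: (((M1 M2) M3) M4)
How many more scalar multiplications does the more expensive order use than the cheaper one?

9313

Order I = ((M1 (M2 M3)) M4): (M2 M3): 14×29 by 29×27 → 14×27, cost 14·29·27 = 10962; (M1 (M2 M3)): 25×14 by 14×27 → 25×27, cost 25·14·27 = 9450; cumulative 20412; ((M1 (M2 M3)) M4): 25×27 by 27×22 → 25×22, cost 25·27·22 = 14850; cumulative 35262. Total 35262.
Order II = (((M1 M2) M3) M4): (M1 M2): 25×14 by 14×29 → 25×29, cost 25·14·29 = 10150; ((M1 M2) M3): 25×29 by 29×27 → 25×27, cost 25·29·27 = 19575; cumulative 29725; (((M1 M2) M3) M4): 25×27 by 27×22 → 25×22, cost 25·27·22 = 14850; cumulative 44575. Total 44575.
Difference: |35262 − 44575| = 9313.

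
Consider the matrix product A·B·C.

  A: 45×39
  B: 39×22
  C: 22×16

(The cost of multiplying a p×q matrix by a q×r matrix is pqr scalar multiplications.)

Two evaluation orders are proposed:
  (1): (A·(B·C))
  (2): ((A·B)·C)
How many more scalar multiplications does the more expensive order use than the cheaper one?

Order (1) = (A·(B·C)): (B·C): 39×22 by 22×16 → 39×16, cost 39·22·16 = 13728; (A·(B·C)): 45×39 by 39×16 → 45×16, cost 45·39·16 = 28080; cumulative 41808. Total 41808.
Order (2) = ((A·B)·C): (A·B): 45×39 by 39×22 → 45×22, cost 45·39·22 = 38610; ((A·B)·C): 45×22 by 22×16 → 45×16, cost 45·22·16 = 15840; cumulative 54450. Total 54450.
Difference: |41808 − 54450| = 12642.

12642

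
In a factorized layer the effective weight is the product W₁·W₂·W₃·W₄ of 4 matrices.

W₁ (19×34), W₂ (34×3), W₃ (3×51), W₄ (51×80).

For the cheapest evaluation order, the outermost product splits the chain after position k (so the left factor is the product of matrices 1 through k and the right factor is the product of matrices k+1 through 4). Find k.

Adjacent pairs: W₁W₂ = 19·34·3 = 1938; W₂W₃ = 34·3·51 = 5202; W₃W₄ = 3·51·80 = 12240.
Length 3: W₁..W₃: k=1: 0+5202+19·34·51=38148; k=2: 1938+0+19·3·51=4845 → min 4845 | W₂..W₄: k=2: 0+12240+34·3·80=20400; k=3: 5202+0+34·51·80=143922 → min 20400.
Top-level splits: k=1: (W₁..W₁)·(W₂..W₄) → 0+20400+19·34·80 = 72080; k=2: (W₁..W₂)·(W₃..W₄) → 1938+12240+19·3·80 = 18738; k=3: (W₁..W₃)·(W₄..W₄) → 4845+0+19·51·80 = 82365.
Best split is after W₂, i.e. k = 2.

2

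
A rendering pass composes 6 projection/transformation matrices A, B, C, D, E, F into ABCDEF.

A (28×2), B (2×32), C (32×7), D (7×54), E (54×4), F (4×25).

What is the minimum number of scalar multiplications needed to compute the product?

3236

Adjacent pairs: AB = 28·2·32 = 1792; BC = 2·32·7 = 448; CD = 32·7·54 = 12096; DE = 7·54·4 = 1512; EF = 54·4·25 = 5400.
Length 3: A..C: k=1: 0+448+28·2·7=840; k=2: 1792+0+28·32·7=8064 → min 840 | B..D: k=2: 0+12096+2·32·54=15552; k=3: 448+0+2·7·54=1204 → min 1204 | C..E: k=3: 0+1512+32·7·4=2408; k=4: 12096+0+32·54·4=19008 → min 2408 | D..F: k=4: 0+5400+7·54·25=14850; k=5: 1512+0+7·4·25=2212 → min 2212.
Length 4: A..D: k=1: 0+1204+28·2·54=4228; k=2: 1792+12096+28·32·54=62272; k=3: 840+0+28·7·54=11424 → min 4228 | B..E: k=2: 0+2408+2·32·4=2664; k=3: 448+1512+2·7·4=2016; k=4: 1204+0+2·54·4=1636 → min 1636 | C..F: k=3: 0+2212+32·7·25=7812; k=4: 12096+5400+32·54·25=60696; k=5: 2408+0+32·4·25=5608 → min 5608.
Length 5: A..E: k=1: 0+1636+28·2·4=1860; k=2: 1792+2408+28·32·4=7784; k=3: 840+1512+28·7·4=3136; k=4: 4228+0+28·54·4=10276 → min 1860 | B..F: k=2: 0+5608+2·32·25=7208; k=3: 448+2212+2·7·25=3010; k=4: 1204+5400+2·54·25=9304; k=5: 1636+0+2·4·25=1836 → min 1836.
Length 6: A..F: k=1: 0+1836+28·2·25=3236; k=2: 1792+5608+28·32·25=29800; k=3: 840+2212+28·7·25=7952; k=4: 4228+5400+28·54·25=47428; k=5: 1860+0+28·4·25=4660 → min 3236.
Optimal order: (A((((BC)D)E)F)) with cost 3236.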